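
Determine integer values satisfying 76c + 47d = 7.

Step 1: Check solvability.
gcd(76, 47) = 1
Since 1 divides 7, solutions exist.

Step 2: Apply extended Euclidean algorithm to find gcd.
We find integers such that 76*x0 + 47*y0 = 1

Step 3: Scale the particular solution.
Multiply by 7/1 = 7:
c = 91, d = -147

Step 4: Verify.
76*(91) + 47*(-147) = 7 = 7 ✓

c = 91, d = -147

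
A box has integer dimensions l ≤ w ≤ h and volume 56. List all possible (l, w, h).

Iterate l from 1 to ⌊56^(1/3)⌋. For each l dividing 56, iterate w ≥ l with w dividing 56/l, and set h = 56/(l·w).
Triples found (6): (1×1×56), (1×2×28), (1×4×14), (1×7×8), (2×2×14), (2×4×7)

(1×1×56), (1×2×28), (1×4×14), (1×7×8), (2×2×14), (2×4×7)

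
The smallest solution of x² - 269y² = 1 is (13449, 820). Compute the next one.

Solutions to x² - Dy² = 1 are generated by powers of (x₀ + y₀√D).
The next solution satisfies x₁ + y₁√269 = (x₀ + y₀√269)², giving:
x₁ = x₀² + 269y₀² = 13449² + 269·820² = 180875601 + 180875600 = 361751201
y₁ = 2x₀y₀ = 2·13449·820 = 22056360

Verify: 361751201² - 269·22056360² = 130863931424942401 - 130863931424942400 = 1 ✓

x = 361751201, y = 22056360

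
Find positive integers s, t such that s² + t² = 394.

Search for s with 394 - s² a perfect square.
s = 13: 394 - 13² = 394 - 169 = 225 = 15² ✓
So s = 13, t = 15.

s = 13, t = 15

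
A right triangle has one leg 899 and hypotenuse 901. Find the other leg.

b² = c² - a² = 811801 - 808201 = 3600
b = 60

60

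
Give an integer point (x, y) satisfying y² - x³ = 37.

Try small integer x values and check whether x³ + 37 is a perfect square.
x = -1: x³ + 37 = -1³ + 37 = -1 + 37 = 36
Is 36 a perfect square? 6² = 36 ✓
So (x, y) = (-1, 6) is a solution.

x = -1, y = 6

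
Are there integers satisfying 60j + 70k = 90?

Step 1: Compute gcd(60, 70).
gcd(60, 70) = 10

Step 2: Check divisibility.
Does 10 divide 90? 90 = 10 x 9, so yes.

By the theorem on linear Diophantine equations, 60j + 70k = 90 has integer solutions if and only if gcd(60, 70) divides 90. Since 10 | 90, solutions exist.

Yes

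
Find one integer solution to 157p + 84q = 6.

Step 1: Check solvability.
gcd(157, 84) = 1
Since 1 divides 6, solutions exist.

Step 2: Apply extended Euclidean algorithm to find gcd.
We find integers such that 157*x0 + 84*y0 = 1

Step 3: Scale the particular solution.
Multiply by 6/1 = 6:
p = -138, q = 258

Step 4: Verify.
157*(-138) + 84*(258) = 6 = 6 ✓

p = -138, q = 258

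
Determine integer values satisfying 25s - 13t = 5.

Step 1: Check solvability.
gcd(25, 13) = 1
Since 1 divides 5, solutions exist.

Step 2: Apply extended Euclidean algorithm to find gcd.
We find integers such that 25*x0 + 13*y0 = 1

Step 3: Scale the particular solution.
Multiply by 5/1 = 5:
s = -5, t = -10

Step 4: Verify.
25*(-5) - 13*(-10) = 5 = 5 ✓

s = -5, t = -10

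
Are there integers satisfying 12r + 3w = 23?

Step 1: Compute gcd(12, 3).
gcd(12, 3) = 3

Step 2: Check divisibility.
Does 3 divide 23? 23 = 3 x 7 + 2, so no.

By the theorem on linear Diophantine equations, 12r + 3w = 23 has integer solutions if and only if gcd(12, 3) divides 23. Since 3 does not divide 23, no solutions exist.

No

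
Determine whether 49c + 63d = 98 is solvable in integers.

Step 1: Compute gcd(49, 63).
gcd(49, 63) = 7

Step 2: Check divisibility.
Does 7 divide 98? 98 = 7 x 14, so yes.

By the theorem on linear Diophantine equations, 49c + 63d = 98 has integer solutions if and only if gcd(49, 63) divides 98. Since 7 | 98, solutions exist.

Yes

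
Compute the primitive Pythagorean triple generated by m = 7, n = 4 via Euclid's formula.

a = m² - n² = 49 - 16 = 33
b = 2mn = 2·7·4 = 56
c = m² + n² = 49 + 16 = 65
Verify: 33² + 56² = 1089 + 3136 = 4225 = 65² ✓

(33, 56, 65)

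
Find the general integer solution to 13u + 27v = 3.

Step 1: Compute gcd(13, 27) = 1.
Since 1 divides 3, solutions exist.

Step 2: Find a particular solution using extended Euclidean algorithm.
We get u₀ = -6, v₀ = 3.
Check: 13*-6 + 27*3 = 3 = 3 ✓

Step 3: Write the general solution.
u = -6 + (27/1)t = -6 + 27t
v = 3 - (13/1)t = 3 - 13t
for any integer t.

u = -6 + 27t, v = 3 - 13t for integer t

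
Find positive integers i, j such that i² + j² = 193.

Search for i with 193 - i² a perfect square.
i = 7: 193 - 7² = 193 - 49 = 144 = 12² ✓
So i = 7, j = 12.

i = 7, j = 12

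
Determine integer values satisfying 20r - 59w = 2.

Step 1: Check solvability.
gcd(20, 59) = 1
Since 1 divides 2, solutions exist.

Step 2: Apply extended Euclidean algorithm to find gcd.
We find integers such that 20*x0 + 59*y0 = 1

Step 3: Scale the particular solution.
Multiply by 2/1 = 2:
r = 6, w = 2

Step 4: Verify.
20*(6) - 59*(2) = 2 = 2 ✓

r = 6, w = 2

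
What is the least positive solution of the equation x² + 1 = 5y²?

We need x² = 5y² - 1. Try successive y:
y = 1: x² = 5·1² - 1 = 4 = 2² ✓
Check: 2² - 5·1² = 4 - 5 = -1 ✓

x = 2, y = 1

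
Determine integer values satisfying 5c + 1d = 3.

Step 1: Check solvability.
gcd(5, 1) = 1
Since 1 divides 3, solutions exist.

Step 2: Apply extended Euclidean algorithm to find gcd.
We find integers such that 5*x0 + 1*y0 = 1

Step 3: Scale the particular solution.
Multiply by 3/1 = 3:
c = 0, d = 3

Step 4: Verify.
5*(0) + 1*(3) = 3 = 3 ✓

c = 0, d = 3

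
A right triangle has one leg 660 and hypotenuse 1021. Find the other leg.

a² = c² - b² = 1042441 - 435600 = 606841
a = 779

779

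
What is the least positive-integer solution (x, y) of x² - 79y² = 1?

We seek the smallest positive integers (x, y) with x² - 79y² = 1, i.e., x² = 79y² + 1.
Try successive y values:
y = 1: x² = 79·1² + 1 = 80, not a perfect square
y = 2: x² = 79·2² + 1 = 317, not a perfect square
y = 3: x² = 79·3² + 1 = 712, not a perfect square
... continuing the search (or via continued fractions) ...
y = 9: x² = 79·9² + 1 = 6400, x = 80 ✓

Verify: 80² - 79·9² = 6400 - 6399 = 1 ✓

x = 80, y = 9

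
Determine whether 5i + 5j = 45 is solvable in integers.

Step 1: Compute gcd(5, 5).
gcd(5, 5) = 5

Step 2: Check divisibility.
Does 5 divide 45? 45 = 5 x 9, so yes.

By the theorem on linear Diophantine equations, 5i + 5j = 45 has integer solutions if and only if gcd(5, 5) divides 45. Since 5 | 45, solutions exist.

Yes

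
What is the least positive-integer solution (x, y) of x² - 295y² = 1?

We seek the smallest positive integers (x, y) with x² - 295y² = 1, i.e., x² = 295y² + 1.
Try successive y values:
y = 1: x² = 295·1² + 1 = 296, not a perfect square
y = 2: x² = 295·2² + 1 = 1181, not a perfect square
y = 3: x² = 295·3² + 1 = 2656, not a perfect square
... continuing the search (or via continued fractions) ...
y = 117900: x² = 295·117900² + 1 = 4100620950001, x = 2024999 ✓

Verify: 2024999² - 295·117900² = 4100620950001 - 4100620950000 = 1 ✓

x = 2024999, y = 117900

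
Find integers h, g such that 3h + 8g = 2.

Step 1: Check solvability.
gcd(3, 8) = 1
Since 1 divides 2, solutions exist.

Step 2: Apply extended Euclidean algorithm to find gcd.
We find integers such that 3*x0 + 8*y0 = 1

Step 3: Scale the particular solution.
Multiply by 2/1 = 2:
h = 6, g = -2

Step 4: Verify.
3*(6) + 8*(-2) = 2 = 2 ✓

h = 6, g = -2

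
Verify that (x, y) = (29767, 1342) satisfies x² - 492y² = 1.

Compute x² = 29767² = 886074289
Compute 492y² = 492·1342² = 492·1800964 = 886074288
x² - 492y² = 886074289 - 886074288 = 1
Since this equals 1, (29767, 1342) is a solution.

Yes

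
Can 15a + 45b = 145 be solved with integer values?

Step 1: Compute gcd(15, 45).
gcd(15, 45) = 15

Step 2: Check divisibility.
Does 15 divide 145? 145 = 15 x 9 + 10, so no.

By the theorem on linear Diophantine equations, 15a + 45b = 145 has integer solutions if and only if gcd(15, 45) divides 145. Since 15 does not divide 145, no solutions exist.

No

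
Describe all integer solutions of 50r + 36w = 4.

Step 1: Compute gcd(50, 36) = 2.
Since 2 divides 4, solutions exist.

Step 2: Find a particular solution using extended Euclidean algorithm.
We get r₀ = -10, w₀ = 14.
Check: 50*-10 + 36*14 = 4 = 4 ✓

Step 3: Write the general solution.
r = -10 + (36/2)t = -10 + 18t
w = 14 - (50/2)t = 14 - 25t
for any integer t.

r = -10 + 18t, w = 14 - 25t for integer t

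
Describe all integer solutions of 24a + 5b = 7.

Step 1: Compute gcd(24, 5) = 1.
Since 1 divides 7, solutions exist.

Step 2: Find a particular solution using extended Euclidean algorithm.
We get a₀ = -7, b₀ = 35.
Check: 24*-7 + 5*35 = 7 = 7 ✓

Step 3: Write the general solution.
a = -7 + (5/1)t = -7 + 5t
b = 35 - (24/1)t = 35 - 24t
for any integer t.

a = -7 + 5t, b = 35 - 24t for integer t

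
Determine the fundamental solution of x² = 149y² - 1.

We need x² = 149y² - 1. Try successive y:
y = 1: x² = 149·1² - 1 = 148, not a perfect square
y = 2: x² = 149·2² - 1 = 595, not a perfect square
y = 3: x² = 149·3² - 1 = 1340, not a perfect square
...
y = 9305: x² = 149·9305² - 1 = 12900870724 = 113582² ✓
Check: 113582² - 149·9305² = 12900870724 - 12900870725 = -1 ✓

x = 113582, y = 9305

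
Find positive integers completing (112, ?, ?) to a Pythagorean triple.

We need the other leg and hypotenuse such that 112² + x² = c².
Take x = 780, c = 788: 112² + 780² = 12544 + 608400 = 620944 = 788² ✓
Triple: (780, 112, 788)

(780, 112, 788)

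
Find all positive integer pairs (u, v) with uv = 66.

The positive divisors of 66 are: 1, 2, 3, 6, 11, 22, 33, 66.
Each divisor d gives the pair (d, 66/d):
(1, 66), (2, 33), (3, 22), (6, 11), (11, 6), (22, 3), (33, 2), (66, 1)

(1, 66), (2, 33), (3, 22), (6, 11), (11, 6), (22, 3), (33, 2), (66, 1)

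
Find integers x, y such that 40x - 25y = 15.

Step 1: Check solvability.
gcd(40, 25) = 5
Since 5 divides 15, solutions exist.

Step 2: Apply extended Euclidean algorithm to find gcd.
We find integers such that 40*x0 + 25*y0 = 5

Step 3: Scale the particular solution.
Multiply by 15/5 = 3:
x = 6, y = 9

Step 4: Verify.
40*(6) - 25*(9) = 15 = 15 ✓

x = 6, y = 9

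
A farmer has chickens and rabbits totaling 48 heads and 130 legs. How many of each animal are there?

Let c = chickens, r = rabbits.
Heads: c + r = 48
Legs: 2c + 4r = 130
From the first equation, c = 48 - r. Substitute:
2(48 - r) + 4r = 130
96 + 2r = 130
r = (130 - 96)/2 = 17
c = 48 - 17 = 31

Chickens: 31, Rabbits: 17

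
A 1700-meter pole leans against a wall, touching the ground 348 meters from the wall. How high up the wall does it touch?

The ladder, wall, and ground form a right triangle with hypotenuse 1700 and one leg 348.
By the Pythagorean theorem: h² = 1700² - 348² = 2890000 - 121104 = 2768896
h = √2768896 = 1664 meters

1664 meters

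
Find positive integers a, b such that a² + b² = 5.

Search for a with 5 - a² a perfect square.
a = 1: 5 - 1² = 5 - 1 = 4 = 2² ✓
So a = 1, b = 2.

a = 1, b = 2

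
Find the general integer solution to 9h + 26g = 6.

Step 1: Compute gcd(9, 26) = 1.
Since 1 divides 6, solutions exist.

Step 2: Find a particular solution using extended Euclidean algorithm.
We get h₀ = 18, g₀ = -6.
Check: 9*18 + 26*-6 = 6 = 6 ✓

Step 3: Write the general solution.
h = 18 + (26/1)t = 18 + 26t
g = -6 - (9/1)t = -6 - 9t
for any integer t.

h = 18 + 26t, g = -6 - 9t for integer t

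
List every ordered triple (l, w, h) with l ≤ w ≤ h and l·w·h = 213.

Iterate l from 1 to ⌊213^(1/3)⌋. For each l dividing 213, iterate w ≥ l with w dividing 213/l, and set h = 213/(l·w).
Triples found (2): (1×1×213), (1×3×71)

(1×1×213), (1×3×71)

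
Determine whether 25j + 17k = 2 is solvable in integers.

Step 1: Compute gcd(25, 17).
gcd(25, 17) = 1

Step 2: Check divisibility.
Does 1 divide 2? 2 = 1 x 2, so yes.

By the theorem on linear Diophantine equations, 25j + 17k = 2 has integer solutions if and only if gcd(25, 17) divides 2. Since 1 | 2, solutions exist.

Yes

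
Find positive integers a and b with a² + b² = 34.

We need to find integers a, b > 0 such that a² + b² = 34.
Trying a = 3: b² = 34 - 3² = 34 - 9 = 25
b = 5
Check: 3² + 5² = 9 + 25 = 34 ✓

34 = 3² + 5²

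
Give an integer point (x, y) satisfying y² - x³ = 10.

Try small integer x values and check whether x³ + 10 is a perfect square.
x = -1: x³ + 10 = -1³ + 10 = -1 + 10 = 9
Is 9 a perfect square? 3² = 9 ✓
So (x, y) = (-1, 3) is a solution.

x = -1, y = 3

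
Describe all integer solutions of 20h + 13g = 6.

Step 1: Compute gcd(20, 13) = 1.
Since 1 divides 6, solutions exist.

Step 2: Find a particular solution using extended Euclidean algorithm.
We get h₀ = 12, g₀ = -18.
Check: 20*12 + 13*-18 = 6 = 6 ✓

Step 3: Write the general solution.
h = 12 + (13/1)t = 12 + 13t
g = -18 - (20/1)t = -18 - 20t
for any integer t.

h = 12 + 13t, g = -18 - 20t for integer t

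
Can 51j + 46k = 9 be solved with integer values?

Step 1: Compute gcd(51, 46).
gcd(51, 46) = 1

Step 2: Check divisibility.
Does 1 divide 9? 9 = 1 x 9, so yes.

By the theorem on linear Diophantine equations, 51j + 46k = 9 has integer solutions if and only if gcd(51, 46) divides 9. Since 1 | 9, solutions exist.

Yes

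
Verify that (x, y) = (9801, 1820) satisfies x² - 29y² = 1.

Compute x² = 9801² = 96059601
Compute 29y² = 29·1820² = 29·3312400 = 96059600
x² - 29y² = 96059601 - 96059600 = 1
Since this equals 1, (9801, 1820) is a solution.

Yes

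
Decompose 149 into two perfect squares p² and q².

We need to find integers p, q > 0 such that p² + q² = 149.
Trying p = 7: q² = 149 - 7² = 149 - 49 = 100
q = 10
Check: 7² + 10² = 49 + 100 = 149 ✓

149 = 7² + 10²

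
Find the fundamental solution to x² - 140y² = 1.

We seek the smallest positive integers (x, y) with x² - 140y² = 1, i.e., x² = 140y² + 1.
Try successive y values:
y = 1: x² = 140·1² + 1 = 141, not a perfect square
y = 2: x² = 140·2² + 1 = 561, not a perfect square
y = 3: x² = 140·3² + 1 = 1261, not a perfect square
... continuing the search (or via continued fractions) ...
y = 6: x² = 140·6² + 1 = 5041, x = 71 ✓

Verify: 71² - 140·6² = 5041 - 5040 = 1 ✓

x = 71, y = 6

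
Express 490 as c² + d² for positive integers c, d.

We need to find integers c, d > 0 such that c² + d² = 490.
Trying c = 7: d² = 490 - 7² = 490 - 49 = 441
d = 21
Check: 7² + 21² = 49 + 441 = 490 ✓

490 = 7² + 21²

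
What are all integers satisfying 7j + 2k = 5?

Step 1: Compute gcd(7, 2) = 1.
Since 1 divides 5, solutions exist.

Step 2: Find a particular solution using extended Euclidean algorithm.
We get j₀ = 5, k₀ = -15.
Check: 7*5 + 2*-15 = 5 = 5 ✓

Step 3: Write the general solution.
j = 5 + (2/1)t = 5 + 2t
k = -15 - (7/1)t = -15 - 7t
for any integer t.

j = 5 + 2t, k = -15 - 7t for integer t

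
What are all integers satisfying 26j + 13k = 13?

Step 1: Compute gcd(26, 13) = 13.
Since 13 divides 13, solutions exist.

Step 2: Find a particular solution using extended Euclidean algorithm.
We get j₀ = 0, k₀ = 1.
Check: 26*0 + 13*1 = 13 = 13 ✓

Step 3: Write the general solution.
j = 0 + (13/13)t = 0 + 1t
k = 1 - (26/13)t = 1 - 2t
for any integer t.

j = 0 + 1t, k = 1 - 2t for integer t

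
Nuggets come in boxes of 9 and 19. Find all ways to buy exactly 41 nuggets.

We need non-negative integers (x, y) with 9x + 19y = 41.
For each x in 0..4, check if 41 - 9x is a non-negative multiple of 19.
No x yields an integer y ≥ 0.

No solution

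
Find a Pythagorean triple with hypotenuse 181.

We need a² + b² = 181² = 32761.
Trying: 19² + 180² = 361 + 32400 = 32761 ✓

(19, 180, 181)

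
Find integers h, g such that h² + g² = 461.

We need to find integers h, g > 0 such that h² + g² = 461.
Trying h = 10: g² = 461 - 10² = 461 - 100 = 361
g = 19
Check: 10² + 19² = 100 + 361 = 461 ✓

461 = 10² + 19²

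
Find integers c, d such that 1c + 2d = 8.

Step 1: Check solvability.
gcd(1, 2) = 1
Since 1 divides 8, solutions exist.

Step 2: Apply extended Euclidean algorithm to find gcd.
We find integers such that 1*x0 + 2*y0 = 1

Step 3: Scale the particular solution.
Multiply by 8/1 = 8:
c = 8, d = 0

Step 4: Verify.
1*(8) + 2*(0) = 8 = 8 ✓

c = 8, d = 0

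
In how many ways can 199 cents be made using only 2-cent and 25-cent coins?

We need non-negative integers (x, y) with 2x + 25y = 199.
For each x from 0 to 99, check if (199 - 2x) is a non-negative multiple of 25.
Solutions (x, y): (12,7), (37,5), (62,3), (87,1)
Count: 4

4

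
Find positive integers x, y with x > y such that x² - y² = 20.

Factor: x² - y² = (x+y)(x-y) = 20.
We need two factors of 20 with the same parity.
Use x+y = 10 and x-y = 2 (product 10·2 = 20).
Adding: 2x = 12, so x = 6.
Subtracting: 2y = 8, so y = 4.
Check: 6² - 4² = 36 - 16 = 20 ✓

x = 6, y = 4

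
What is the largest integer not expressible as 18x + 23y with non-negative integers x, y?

For two coprime denominations a and b, the Frobenius number (largest value not representable as a non-negative combination) is ab - a - b.
Here gcd(18, 23) = 1, so they are coprime.
F(18, 23) = 18·23 - 18 - 23 = 414 - 41 = 373

373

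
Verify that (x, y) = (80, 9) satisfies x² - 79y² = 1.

Compute x² = 80² = 6400
Compute 79y² = 79·9² = 79·81 = 6399
x² - 79y² = 6400 - 6399 = 1
Since this equals 1, (80, 9) is a solution.

Yes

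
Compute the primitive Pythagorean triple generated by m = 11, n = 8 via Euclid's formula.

a = m² - n² = 11² - 8² = 121 - 64 = 57
b = 2mn = 2·11·8 = 176
c = m² + n² = 121 + 64 = 185
Verify: 57² + 176² = 3249 + 30976 = 34225 = 185² ✓

(57, 176, 185)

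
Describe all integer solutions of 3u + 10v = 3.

Step 1: Compute gcd(3, 10) = 1.
Since 1 divides 3, solutions exist.

Step 2: Find a particular solution using extended Euclidean algorithm.
We get u₀ = -9, v₀ = 3.
Check: 3*-9 + 10*3 = 3 = 3 ✓

Step 3: Write the general solution.
u = -9 + (10/1)t = -9 + 10t
v = 3 - (3/1)t = 3 - 3t
for any integer t.

u = -9 + 10t, v = 3 - 3t for integer t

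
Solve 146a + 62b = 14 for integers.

Step 1: Check solvability.
gcd(146, 62) = 2
Since 2 divides 14, solutions exist.

Step 2: Apply extended Euclidean algorithm to find gcd.
We find integers such that 146*x0 + 62*y0 = 2

Step 3: Scale the particular solution.
Multiply by 14/2 = 7:
a = -98, b = 231

Step 4: Verify.
146*(-98) + 62*(231) = 14 = 14 ✓

a = -98, b = 231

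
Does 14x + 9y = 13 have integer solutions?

Step 1: Compute gcd(14, 9).
gcd(14, 9) = 1

Step 2: Check divisibility.
Does 1 divide 13? 13 = 1 x 13, so yes.

By the theorem on linear Diophantine equations, 14x + 9y = 13 has integer solutions if and only if gcd(14, 9) divides 13. Since 1 | 13, solutions exist.

Yes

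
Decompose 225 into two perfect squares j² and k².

We need to find integers j, k > 0 such that j² + k² = 225.
Trying j = 9: k² = 225 - 9² = 225 - 81 = 144
k = 12
Check: 9² + 12² = 81 + 144 = 225 ✓

225 = 9² + 12²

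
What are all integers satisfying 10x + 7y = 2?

Step 1: Compute gcd(10, 7) = 1.
Since 1 divides 2, solutions exist.

Step 2: Find a particular solution using extended Euclidean algorithm.
We get x₀ = -4, y₀ = 6.
Check: 10*-4 + 7*6 = 2 = 2 ✓

Step 3: Write the general solution.
x = -4 + (7/1)t = -4 + 7t
y = 6 - (10/1)t = 6 - 10t
for any integer t.

x = -4 + 7t, y = 6 - 10t for integer t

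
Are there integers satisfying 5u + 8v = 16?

Step 1: Compute gcd(5, 8).
gcd(5, 8) = 1

Step 2: Check divisibility.
Does 1 divide 16? 16 = 1 x 16, so yes.

By the theorem on linear Diophantine equations, 5u + 8v = 16 has integer solutions if and only if gcd(5, 8) divides 16. Since 1 | 16, solutions exist.

Yes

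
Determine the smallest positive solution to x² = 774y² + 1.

We seek the smallest positive integers (x, y) with x² - 774y² = 1, i.e., x² = 774y² + 1.
Try successive y values:
y = 1: x² = 774·1² + 1 = 775, not a perfect square
y = 2: x² = 774·2² + 1 = 3097, not a perfect square
y = 3: x² = 774·3² + 1 = 6967, not a perfect square
... continuing the search (or via continued fractions) ...
y = 374: x² = 774·374² + 1 = 108264025, x = 10405 ✓

Verify: 10405² - 774·374² = 108264025 - 108264024 = 1 ✓

x = 10405, y = 374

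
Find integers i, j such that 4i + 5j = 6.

Step 1: Check solvability.
gcd(4, 5) = 1
Since 1 divides 6, solutions exist.

Step 2: Apply extended Euclidean algorithm to find gcd.
We find integers such that 4*x0 + 5*y0 = 1

Step 3: Scale the particular solution.
Multiply by 6/1 = 6:
i = -6, j = 6

Step 4: Verify.
4*(-6) + 5*(6) = 6 = 6 ✓

i = -6, j = 6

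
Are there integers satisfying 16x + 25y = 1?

Step 1: Compute gcd(16, 25).
gcd(16, 25) = 1

Step 2: Check divisibility.
Does 1 divide 1? 1 = 1 x 1, so yes.

By the theorem on linear Diophantine equations, 16x + 25y = 1 has integer solutions if and only if gcd(16, 25) divides 1. Since 1 | 1, solutions exist.

Yes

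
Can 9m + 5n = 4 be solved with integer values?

Step 1: Compute gcd(9, 5).
gcd(9, 5) = 1

Step 2: Check divisibility.
Does 1 divide 4? 4 = 1 x 4, so yes.

By the theorem on linear Diophantine equations, 9m + 5n = 4 has integer solutions if and only if gcd(9, 5) divides 4. Since 1 | 4, solutions exist.

Yes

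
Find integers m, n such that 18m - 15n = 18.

Step 1: Check solvability.
gcd(18, 15) = 3
Since 3 divides 18, solutions exist.

Step 2: Apply extended Euclidean algorithm to find gcd.
We find integers such that 18*x0 + 15*y0 = 3

Step 3: Scale the particular solution.
Multiply by 18/3 = 6:
m = 6, n = 6

Step 4: Verify.
18*(6) - 15*(6) = 18 = 18 ✓

m = 6, n = 6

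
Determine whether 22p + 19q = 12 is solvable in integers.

Step 1: Compute gcd(22, 19).
gcd(22, 19) = 1

Step 2: Check divisibility.
Does 1 divide 12? 12 = 1 x 12, so yes.

By the theorem on linear Diophantine equations, 22p + 19q = 12 has integer solutions if and only if gcd(22, 19) divides 12. Since 1 | 12, solutions exist.

Yes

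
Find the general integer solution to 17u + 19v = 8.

Step 1: Compute gcd(17, 19) = 1.
Since 1 divides 8, solutions exist.

Step 2: Find a particular solution using extended Euclidean algorithm.
We get u₀ = 72, v₀ = -64.
Check: 17*72 + 19*-64 = 8 = 8 ✓

Step 3: Write the general solution.
u = 72 + (19/1)t = 72 + 19t
v = -64 - (17/1)t = -64 - 17t
for any integer t.

u = 72 + 19t, v = -64 - 17t for integer t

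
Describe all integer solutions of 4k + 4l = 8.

Step 1: Compute gcd(4, 4) = 4.
Since 4 divides 8, solutions exist.

Step 2: Find a particular solution using extended Euclidean algorithm.
We get k₀ = 0, l₀ = 2.
Check: 4*0 + 4*2 = 8 = 8 ✓

Step 3: Write the general solution.
k = 0 + (4/4)t = 0 + 1t
l = 2 - (4/4)t = 2 - 1t
for any integer t.

k = 0 + 1t, l = 2 - 1t for integer t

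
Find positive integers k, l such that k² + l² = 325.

Search for k with 325 - k² a perfect square.
k = 1: 325 - 1² = 325 - 1 = 324 = 18² ✓
So k = 1, l = 18.

k = 1, l = 18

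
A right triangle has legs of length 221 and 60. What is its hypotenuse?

c² = a² + b² = 221² + 60² = 48841 + 3600 = 52441
c = 229

229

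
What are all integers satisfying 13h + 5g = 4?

Step 1: Compute gcd(13, 5) = 1.
Since 1 divides 4, solutions exist.

Step 2: Find a particular solution using extended Euclidean algorithm.
We get h₀ = 8, g₀ = -20.
Check: 13*8 + 5*-20 = 4 = 4 ✓

Step 3: Write the general solution.
h = 8 + (5/1)t = 8 + 5t
g = -20 - (13/1)t = -20 - 13t
for any integer t.

h = 8 + 5t, g = -20 - 13t for integer t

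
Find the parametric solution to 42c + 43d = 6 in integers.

Step 1: Compute gcd(42, 43) = 1.
Since 1 divides 6, solutions exist.

Step 2: Find a particular solution using extended Euclidean algorithm.
We get c₀ = -6, d₀ = 6.
Check: 42*-6 + 43*6 = 6 = 6 ✓

Step 3: Write the general solution.
c = -6 + (43/1)t = -6 + 43t
d = 6 - (42/1)t = 6 - 42t
for any integer t.

c = -6 + 43t, d = 6 - 42t for integer t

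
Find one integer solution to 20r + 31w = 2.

Step 1: Check solvability.
gcd(20, 31) = 1
Since 1 divides 2, solutions exist.

Step 2: Apply extended Euclidean algorithm to find gcd.
We find integers such that 20*x0 + 31*y0 = 1

Step 3: Scale the particular solution.
Multiply by 2/1 = 2:
r = 28, w = -18

Step 4: Verify.
20*(28) + 31*(-18) = 2 = 2 ✓

r = 28, w = -18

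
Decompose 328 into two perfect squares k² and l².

We need to find integers k, l > 0 such that k² + l² = 328.
Trying k = 2: l² = 328 - 2² = 328 - 4 = 324
l = 18
Check: 2² + 18² = 4 + 324 = 328 ✓

328 = 2² + 18²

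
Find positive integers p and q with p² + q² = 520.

We need to find integers p, q > 0 such that p² + q² = 520.
Trying p = 6: q² = 520 - 6² = 520 - 36 = 484
q = 22
Check: 6² + 22² = 36 + 484 = 520 ✓

520 = 6² + 22²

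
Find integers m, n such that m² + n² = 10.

We need to find integers m, n > 0 such that m² + n² = 10.
Trying m = 1: n² = 10 - 1² = 10 - 1 = 9
n = 3
Check: 1² + 3² = 1 + 9 = 10 ✓

10 = 1² + 3²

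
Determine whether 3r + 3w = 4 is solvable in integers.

Step 1: Compute gcd(3, 3).
gcd(3, 3) = 3

Step 2: Check divisibility.
Does 3 divide 4? 4 = 3 x 1 + 1, so no.

By the theorem on linear Diophantine equations, 3r + 3w = 4 has integer solutions if and only if gcd(3, 3) divides 4. Since 3 does not divide 4, no solutions exist.

No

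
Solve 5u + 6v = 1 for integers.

Step 1: Check solvability.
gcd(5, 6) = 1
Since 1 divides 1, solutions exist.

Step 2: Apply extended Euclidean algorithm to find gcd.
We find integers such that 5*x0 + 6*y0 = 1

Step 3: Scale the particular solution.
Multiply by 1/1 = 1:
u = -1, v = 1

Step 4: Verify.
5*(-1) + 6*(1) = 1 = 1 ✓

u = -1, v = 1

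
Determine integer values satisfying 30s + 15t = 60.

Step 1: Check solvability.
gcd(30, 15) = 15
Since 15 divides 60, solutions exist.

Step 2: Apply extended Euclidean algorithm to find gcd.
We find integers such that 30*x0 + 15*y0 = 15

Step 3: Scale the particular solution.
Multiply by 60/15 = 4:
s = 0, t = 4

Step 4: Verify.
30*(0) + 15*(4) = 60 = 60 ✓

s = 0, t = 4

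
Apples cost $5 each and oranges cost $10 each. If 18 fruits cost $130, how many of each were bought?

Let a = apples, o = oranges.
a + o = 18
5a + 10o = 130
Substitute o = 18 - a:
5a + 10(18 - a) = 130
(5 - 10)a = 130 - 180
-5a = -50
a = 10, o = 18 - 10 = 8

Apples: 10, Oranges: 8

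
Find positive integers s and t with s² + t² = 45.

We need to find integers s, t > 0 such that s² + t² = 45.
Trying s = 3: t² = 45 - 3² = 45 - 9 = 36
t = 6
Check: 3² + 6² = 9 + 36 = 45 ✓

45 = 3² + 6²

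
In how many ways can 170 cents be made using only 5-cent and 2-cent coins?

We need non-negative integers (x, y) with 5x + 2y = 170.
For each x from 0 to 34, check if (170 - 5x) is a non-negative multiple of 2.
Solutions (x, y): (0,85), (2,80), (4,75), (6,70), ...
Count: 18

18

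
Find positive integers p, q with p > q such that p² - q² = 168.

Factor: p² - q² = (p+q)(p-q) = 168.
We need two factors of 168 with the same parity.
Use p+q = 84 and p-q = 2 (product 84·2 = 168).
Adding: 2p = 86, so p = 43.
Subtracting: 2q = 82, so q = 41.
Check: 43² - 41² = 1849 - 1681 = 168 ✓

p = 43, q = 41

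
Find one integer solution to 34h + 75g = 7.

Step 1: Check solvability.
gcd(34, 75) = 1
Since 1 divides 7, solutions exist.

Step 2: Apply extended Euclidean algorithm to find gcd.
We find integers such that 34*x0 + 75*y0 = 1

Step 3: Scale the particular solution.
Multiply by 7/1 = 7:
h = -77, g = 35

Step 4: Verify.
34*(-77) + 75*(35) = 7 = 7 ✓

h = -77, g = 35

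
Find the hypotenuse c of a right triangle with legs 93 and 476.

c² = a² + b² = 93² + 476² = 8649 + 226576 = 235225
c = sqrt(235225) = 485

485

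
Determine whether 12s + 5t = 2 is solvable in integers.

Step 1: Compute gcd(12, 5).
gcd(12, 5) = 1

Step 2: Check divisibility.
Does 1 divide 2? 2 = 1 x 2, so yes.

By the theorem on linear Diophantine equations, 12s + 5t = 2 has integer solutions if and only if gcd(12, 5) divides 2. Since 1 | 2, solutions exist.

Yes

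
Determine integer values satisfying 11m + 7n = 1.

Step 1: Check solvability.
gcd(11, 7) = 1
Since 1 divides 1, solutions exist.

Step 2: Apply extended Euclidean algorithm to find gcd.
We find integers such that 11*x0 + 7*y0 = 1

Step 3: Scale the particular solution.
Multiply by 1/1 = 1:
m = 2, n = -3

Step 4: Verify.
11*(2) + 7*(-3) = 1 = 1 ✓

m = 2, n = -3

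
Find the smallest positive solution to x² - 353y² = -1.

We need x² = 353y² - 1. Try successive y:
y = 1: x² = 353·1² - 1 = 352, not a perfect square
y = 2: x² = 353·2² - 1 = 1411, not a perfect square
y = 3: x² = 353·3² - 1 = 3176, not a perfect square
...
y = 3793: x² = 353·3793² - 1 = 5078557696 = 71264² ✓
Check: 71264² - 353·3793² = 5078557696 - 5078557697 = -1 ✓

x = 71264, y = 3793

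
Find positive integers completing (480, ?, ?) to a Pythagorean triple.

We need the other leg and hypotenuse such that 480² + x² = c².
Take x = 322, c = 578: 480² + 322² = 230400 + 103684 = 334084 = 578² ✓
Triple: (322, 480, 578)

(322, 480, 578)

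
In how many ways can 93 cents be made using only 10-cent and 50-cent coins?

We need non-negative integers (x, y) with 10x + 50y = 93.
For each x from 0 to 9, check if (93 - 10x) is a non-negative multiple of 50.
Solutions (x, y): none
Count: 0

0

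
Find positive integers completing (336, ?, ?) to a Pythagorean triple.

We need the other leg and hypotenuse such that 336² + x² = c².
Take x = 45, c = 339: 336² + 45² = 112896 + 2025 = 114921 = 339² ✓
Triple: (45, 336, 339)

(45, 336, 339)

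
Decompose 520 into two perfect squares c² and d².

We need to find integers c, d > 0 such that c² + d² = 520.
Trying c = 6: d² = 520 - 6² = 520 - 36 = 484
d = 22
Check: 6² + 22² = 36 + 484 = 520 ✓

520 = 6² + 22²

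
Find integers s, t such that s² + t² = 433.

We need to find integers s, t > 0 such that s² + t² = 433.
Trying s = 12: t² = 433 - 12² = 433 - 144 = 289
t = 17
Check: 12² + 17² = 144 + 289 = 433 ✓

433 = 12² + 17²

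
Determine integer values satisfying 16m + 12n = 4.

Step 1: Check solvability.
gcd(16, 12) = 4
Since 4 divides 4, solutions exist.

Step 2: Apply extended Euclidean algorithm to find gcd.
We find integers such that 16*x0 + 12*y0 = 4

Step 3: Scale the particular solution.
Multiply by 4/4 = 1:
m = 1, n = -1

Step 4: Verify.
16*(1) + 12*(-1) = 4 = 4 ✓

m = 1, n = -1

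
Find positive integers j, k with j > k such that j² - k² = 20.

Factor: j² - k² = (j+k)(j-k) = 20.
We need two factors of 20 with the same parity.
Use j+k = 10 and j-k = 2 (product 10·2 = 20).
Adding: 2j = 12, so j = 6.
Subtracting: 2k = 8, so k = 4.
Check: 6² - 4² = 36 - 16 = 20 ✓

j = 6, k = 4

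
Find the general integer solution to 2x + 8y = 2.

Step 1: Compute gcd(2, 8) = 2.
Since 2 divides 2, solutions exist.

Step 2: Find a particular solution using extended Euclidean algorithm.
We get x₀ = 1, y₀ = 0.
Check: 2*1 + 8*0 = 2 = 2 ✓

Step 3: Write the general solution.
x = 1 + (8/2)t = 1 + 4t
y = 0 - (2/2)t = 0 - 1t
for any integer t.

x = 1 + 4t, y = 0 - 1t for integer t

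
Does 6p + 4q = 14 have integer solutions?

Step 1: Compute gcd(6, 4).
gcd(6, 4) = 2

Step 2: Check divisibility.
Does 2 divide 14? 14 = 2 x 7, so yes.

By the theorem on linear Diophantine equations, 6p + 4q = 14 has integer solutions if and only if gcd(6, 4) divides 14. Since 2 | 14, solutions exist.

Yes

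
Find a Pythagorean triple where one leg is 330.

We need the other leg and hypotenuse such that 330² + x² = c².
Take x = 1064, c = 1114: 330² + 1064² = 108900 + 1132096 = 1240996 = 1114² ✓
Triple: (330, 1064, 1114)

(330, 1064, 1114)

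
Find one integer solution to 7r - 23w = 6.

Step 1: Check solvability.
gcd(7, 23) = 1
Since 1 divides 6, solutions exist.

Step 2: Apply extended Euclidean algorithm to find gcd.
We find integers such that 7*x0 + 23*y0 = 1

Step 3: Scale the particular solution.
Multiply by 6/1 = 6:
r = 60, w = 18

Step 4: Verify.
7*(60) - 23*(18) = 6 = 6 ✓

r = 60, w = 18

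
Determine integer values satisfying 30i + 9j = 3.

Step 1: Check solvability.
gcd(30, 9) = 3
Since 3 divides 3, solutions exist.

Step 2: Apply extended Euclidean algorithm to find gcd.
We find integers such that 30*x0 + 9*y0 = 3

Step 3: Scale the particular solution.
Multiply by 3/3 = 1:
i = 1, j = -3

Step 4: Verify.
30*(1) + 9*(-3) = 3 = 3 ✓

i = 1, j = -3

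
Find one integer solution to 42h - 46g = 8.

Step 1: Check solvability.
gcd(42, 46) = 2
Since 2 divides 8, solutions exist.

Step 2: Apply extended Euclidean algorithm to find gcd.
We find integers such that 42*x0 + 46*y0 = 2

Step 3: Scale the particular solution.
Multiply by 8/2 = 4:
h = 44, g = 40

Step 4: Verify.
42*(44) - 46*(40) = 8 = 8 ✓

h = 44, g = 40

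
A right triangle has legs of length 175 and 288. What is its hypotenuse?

c² = a² + b² = 175² + 288² = 30625 + 82944 = 113569
c = 337

337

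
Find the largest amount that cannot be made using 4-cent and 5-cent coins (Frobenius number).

For two coprime denominations a and b, the Frobenius number (largest value not representable as a non-negative combination) is ab - a - b.
Here gcd(4, 5) = 1, so they are coprime.
F(4, 5) = 4·5 - 4 - 5 = 20 - 9 = 11

11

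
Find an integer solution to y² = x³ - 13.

Try small integer x values and check whether x³ - 13 is a perfect square.
x = 17: x³ - 13 = 17³ - 13 = 4913 - 13 = 4900
Is 4900 a perfect square? 70² = 4900 ✓
So (x, y) = (17, 70) is a solution.

x = 17, y = 70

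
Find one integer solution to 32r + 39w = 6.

Step 1: Check solvability.
gcd(32, 39) = 1
Since 1 divides 6, solutions exist.

Step 2: Apply extended Euclidean algorithm to find gcd.
We find integers such that 32*x0 + 39*y0 = 1

Step 3: Scale the particular solution.
Multiply by 6/1 = 6:
r = 66, w = -54

Step 4: Verify.
32*(66) + 39*(-54) = 6 = 6 ✓

r = 66, w = -54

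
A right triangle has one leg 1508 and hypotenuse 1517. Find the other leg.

a² = c² - b² = 2301289 - 2274064 = 27225
a = 165

165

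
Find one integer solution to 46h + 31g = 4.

Step 1: Check solvability.
gcd(46, 31) = 1
Since 1 divides 4, solutions exist.

Step 2: Apply extended Euclidean algorithm to find gcd.
We find integers such that 46*x0 + 31*y0 = 1

Step 3: Scale the particular solution.
Multiply by 4/1 = 4:
h = -8, g = 12

Step 4: Verify.
46*(-8) + 31*(12) = 4 = 4 ✓

h = -8, g = 12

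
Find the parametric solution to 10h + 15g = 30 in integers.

Step 1: Compute gcd(10, 15) = 5.
Since 5 divides 30, solutions exist.

Step 2: Find a particular solution using extended Euclidean algorithm.
We get h₀ = -6, g₀ = 6.
Check: 10*-6 + 15*6 = 30 = 30 ✓

Step 3: Write the general solution.
h = -6 + (15/5)t = -6 + 3t
g = 6 - (10/5)t = 6 - 2t
for any integer t.

h = -6 + 3t, g = 6 - 2t for integer t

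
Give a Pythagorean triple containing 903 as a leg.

We need the other leg and hypotenuse such that 903² + x² = c².
Take x = 704, c = 1145: 903² + 704² = 815409 + 495616 = 1311025 = 1145² ✓
Triple: (903, 704, 1145)

(903, 704, 1145)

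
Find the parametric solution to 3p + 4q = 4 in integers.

Step 1: Compute gcd(3, 4) = 1.
Since 1 divides 4, solutions exist.

Step 2: Find a particular solution using extended Euclidean algorithm.
We get p₀ = -4, q₀ = 4.
Check: 3*-4 + 4*4 = 4 = 4 ✓

Step 3: Write the general solution.
p = -4 + (4/1)t = -4 + 4t
q = 4 - (3/1)t = 4 - 3t
for any integer t.

p = -4 + 4t, q = 4 - 3t for integer t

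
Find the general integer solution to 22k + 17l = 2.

Step 1: Compute gcd(22, 17) = 1.
Since 1 divides 2, solutions exist.

Step 2: Find a particular solution using extended Euclidean algorithm.
We get k₀ = 14, l₀ = -18.
Check: 22*14 + 17*-18 = 2 = 2 ✓

Step 3: Write the general solution.
k = 14 + (17/1)t = 14 + 17t
l = -18 - (22/1)t = -18 - 22t
for any integer t.

k = 14 + 17t, l = -18 - 22t for integer t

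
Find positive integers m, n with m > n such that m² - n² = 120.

Factor: m² - n² = (m+n)(m-n) = 120.
We need two factors of 120 with the same parity.
Use m+n = 60 and m-n = 2 (product 60·2 = 120).
Adding: 2m = 62, so m = 31.
Subtracting: 2n = 58, so n = 29.
Check: 31² - 29² = 961 - 841 = 120 ✓

m = 31, n = 29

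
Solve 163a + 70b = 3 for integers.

Step 1: Check solvability.
gcd(163, 70) = 1
Since 1 divides 3, solutions exist.

Step 2: Apply extended Euclidean algorithm to find gcd.
We find integers such that 163*x0 + 70*y0 = 1

Step 3: Scale the particular solution.
Multiply by 3/1 = 3:
a = -9, b = 21

Step 4: Verify.
163*(-9) + 70*(21) = 3 = 3 ✓

a = -9, b = 21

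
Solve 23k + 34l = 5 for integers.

Step 1: Check solvability.
gcd(23, 34) = 1
Since 1 divides 5, solutions exist.

Step 2: Apply extended Euclidean algorithm to find gcd.
We find integers such that 23*x0 + 34*y0 = 1

Step 3: Scale the particular solution.
Multiply by 5/1 = 5:
k = 15, l = -10

Step 4: Verify.
23*(15) + 34*(-10) = 5 = 5 ✓

k = 15, l = -10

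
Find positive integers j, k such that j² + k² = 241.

Search for j with 241 - j² a perfect square.
j = 4: 241 - 4² = 241 - 16 = 225 = 15² ✓
So j = 4, k = 15.

j = 4, k = 15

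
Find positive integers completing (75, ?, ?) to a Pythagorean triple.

We need the other leg and hypotenuse such that 75² + x² = c².
Take x = 936, c = 939: 75² + 936² = 5625 + 876096 = 881721 = 939² ✓
Triple: (75, 936, 939)

(75, 936, 939)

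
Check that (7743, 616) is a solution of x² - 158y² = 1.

Compute x² = 7743² = 59954049
Compute 158y² = 158·616² = 158·379456 = 59954048
x² - 158y² = 59954049 - 59954048 = 1
Since this equals 1, (7743, 616) is a solution.

Yes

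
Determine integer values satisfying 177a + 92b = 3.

Step 1: Check solvability.
gcd(177, 92) = 1
Since 1 divides 3, solutions exist.

Step 2: Apply extended Euclidean algorithm to find gcd.
We find integers such that 177*x0 + 92*y0 = 1

Step 3: Scale the particular solution.
Multiply by 3/1 = 3:
a = 39, b = -75

Step 4: Verify.
177*(39) + 92*(-75) = 3 = 3 ✓

a = 39, b = -75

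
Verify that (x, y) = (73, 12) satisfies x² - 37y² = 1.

Compute x² = 73² = 5329
Compute 37y² = 37·12² = 37·144 = 5328
x² - 37y² = 5329 - 5328 = 1
Since this equals 1, (73, 12) is a solution.

Yes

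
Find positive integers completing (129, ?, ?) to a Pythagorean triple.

We need the other leg and hypotenuse such that 129² + x² = c².
Take x = 920, c = 929: 129² + 920² = 16641 + 846400 = 863041 = 929² ✓
Triple: (129, 920, 929)

(129, 920, 929)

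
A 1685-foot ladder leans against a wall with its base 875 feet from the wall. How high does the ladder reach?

The ladder, wall, and ground form a right triangle with hypotenuse 1685 and one leg 875.
By the Pythagorean theorem: h² = 1685² - 875² = 2839225 - 765625 = 2073600
h = √2073600 = 1440 feet

1440 feet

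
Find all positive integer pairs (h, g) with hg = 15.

The positive divisors of 15 are: 1, 3, 5, 15.
Each divisor d gives the pair (d, 15/d):
(1, 15), (3, 5), (5, 3), (15, 1)

(1, 15), (3, 5), (5, 3), (15, 1)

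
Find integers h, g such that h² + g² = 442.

We need to find integers h, g > 0 such that h² + g² = 442.
Trying h = 1: g² = 442 - 1² = 442 - 1 = 441
g = 21
Check: 1² + 21² = 1 + 441 = 442 ✓

442 = 1² + 21²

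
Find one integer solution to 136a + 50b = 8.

Step 1: Check solvability.
gcd(136, 50) = 2
Since 2 divides 8, solutions exist.

Step 2: Apply extended Euclidean algorithm to find gcd.
We find integers such that 136*x0 + 50*y0 = 2

Step 3: Scale the particular solution.
Multiply by 8/2 = 4:
a = 28, b = -76

Step 4: Verify.
136*(28) + 50*(-76) = 8 = 8 ✓

a = 28, b = -76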